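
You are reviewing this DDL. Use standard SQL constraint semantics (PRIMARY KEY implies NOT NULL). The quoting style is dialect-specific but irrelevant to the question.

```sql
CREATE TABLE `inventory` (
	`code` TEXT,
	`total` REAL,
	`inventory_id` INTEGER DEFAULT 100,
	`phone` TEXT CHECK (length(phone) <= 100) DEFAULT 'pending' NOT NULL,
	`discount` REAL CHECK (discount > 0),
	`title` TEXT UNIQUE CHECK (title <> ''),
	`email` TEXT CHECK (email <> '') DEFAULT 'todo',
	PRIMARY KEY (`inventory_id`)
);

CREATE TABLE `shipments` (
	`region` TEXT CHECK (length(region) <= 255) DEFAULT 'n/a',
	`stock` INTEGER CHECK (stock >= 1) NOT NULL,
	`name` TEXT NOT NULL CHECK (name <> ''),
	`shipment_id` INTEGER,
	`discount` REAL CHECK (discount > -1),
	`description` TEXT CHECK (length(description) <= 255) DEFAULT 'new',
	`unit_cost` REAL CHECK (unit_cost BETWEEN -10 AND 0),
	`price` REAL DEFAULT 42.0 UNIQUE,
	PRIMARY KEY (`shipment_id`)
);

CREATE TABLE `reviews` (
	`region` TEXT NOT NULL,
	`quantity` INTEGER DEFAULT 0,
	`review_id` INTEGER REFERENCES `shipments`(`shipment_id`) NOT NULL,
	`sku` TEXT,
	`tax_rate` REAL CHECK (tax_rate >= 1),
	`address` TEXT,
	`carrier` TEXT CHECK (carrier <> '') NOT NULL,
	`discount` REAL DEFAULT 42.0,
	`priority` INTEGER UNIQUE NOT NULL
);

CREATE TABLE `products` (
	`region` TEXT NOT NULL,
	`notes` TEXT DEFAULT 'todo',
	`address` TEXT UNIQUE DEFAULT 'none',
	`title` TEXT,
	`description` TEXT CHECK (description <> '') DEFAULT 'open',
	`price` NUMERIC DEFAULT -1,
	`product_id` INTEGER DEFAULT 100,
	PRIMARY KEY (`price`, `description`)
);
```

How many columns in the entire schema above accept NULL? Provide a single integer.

19

inventory: 5 nullable (code, total, discount, title, email — PK (inventory_id) and explicit NOT NULL columns excluded).
shipments: 5 nullable (region, discount, description, unit_cost, price — PK (shipment_id) and explicit NOT NULL columns excluded).
reviews: 5 nullable (quantity, sku, tax_rate, address, discount — PK none and explicit NOT NULL columns excluded).
products: 4 nullable (notes, address, title, product_id — PK (price, description) and explicit NOT NULL columns excluded).
Total: 5 + 5 + 5 + 4 = 19.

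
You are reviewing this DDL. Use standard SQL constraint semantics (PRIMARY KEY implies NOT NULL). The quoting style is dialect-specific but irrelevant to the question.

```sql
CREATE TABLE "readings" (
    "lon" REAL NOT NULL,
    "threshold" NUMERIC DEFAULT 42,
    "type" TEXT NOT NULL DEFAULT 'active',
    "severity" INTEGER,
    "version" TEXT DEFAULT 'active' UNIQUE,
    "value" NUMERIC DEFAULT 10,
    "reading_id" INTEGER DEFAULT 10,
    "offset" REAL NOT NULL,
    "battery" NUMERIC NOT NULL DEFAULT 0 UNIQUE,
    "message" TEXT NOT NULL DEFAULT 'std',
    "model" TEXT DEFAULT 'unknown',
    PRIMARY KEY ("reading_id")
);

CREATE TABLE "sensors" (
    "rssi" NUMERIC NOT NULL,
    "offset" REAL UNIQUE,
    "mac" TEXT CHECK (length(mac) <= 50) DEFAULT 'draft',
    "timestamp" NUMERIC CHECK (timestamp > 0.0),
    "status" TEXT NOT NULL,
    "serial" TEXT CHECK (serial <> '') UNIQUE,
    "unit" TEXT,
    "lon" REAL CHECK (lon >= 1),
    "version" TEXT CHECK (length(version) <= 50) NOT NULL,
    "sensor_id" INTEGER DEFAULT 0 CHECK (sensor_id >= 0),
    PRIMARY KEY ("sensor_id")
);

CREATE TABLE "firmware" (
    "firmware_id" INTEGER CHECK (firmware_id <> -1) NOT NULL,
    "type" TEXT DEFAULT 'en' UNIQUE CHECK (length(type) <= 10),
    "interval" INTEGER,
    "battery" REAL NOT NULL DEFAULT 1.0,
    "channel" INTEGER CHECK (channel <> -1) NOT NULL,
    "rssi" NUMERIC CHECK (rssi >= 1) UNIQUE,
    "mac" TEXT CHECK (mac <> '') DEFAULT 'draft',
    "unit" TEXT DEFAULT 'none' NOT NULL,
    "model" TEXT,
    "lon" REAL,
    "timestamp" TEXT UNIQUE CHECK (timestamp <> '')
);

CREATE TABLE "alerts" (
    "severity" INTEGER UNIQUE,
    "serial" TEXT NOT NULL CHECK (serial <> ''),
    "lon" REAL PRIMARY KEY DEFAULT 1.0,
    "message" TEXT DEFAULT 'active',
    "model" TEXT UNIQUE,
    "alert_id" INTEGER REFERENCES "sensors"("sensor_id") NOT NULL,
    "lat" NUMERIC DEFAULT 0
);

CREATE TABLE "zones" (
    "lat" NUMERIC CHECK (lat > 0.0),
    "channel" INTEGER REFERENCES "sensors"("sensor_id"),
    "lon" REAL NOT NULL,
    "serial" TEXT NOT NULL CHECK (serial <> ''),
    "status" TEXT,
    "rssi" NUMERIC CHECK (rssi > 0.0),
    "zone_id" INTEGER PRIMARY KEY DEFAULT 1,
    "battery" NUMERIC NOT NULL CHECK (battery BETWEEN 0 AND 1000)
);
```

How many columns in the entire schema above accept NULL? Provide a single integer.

26

readings: 5 nullable (threshold, severity, version, value, model — PK (reading_id) and explicit NOT NULL columns excluded).
sensors: 6 nullable (offset, mac, timestamp, serial, unit, lon — PK (sensor_id) and explicit NOT NULL columns excluded).
firmware: 7 nullable (type, interval, rssi, mac, model, lon, timestamp — PK none and explicit NOT NULL columns excluded).
alerts: 4 nullable (severity, message, model, lat — PK (lon) and explicit NOT NULL columns excluded).
zones: 4 nullable (lat, channel, status, rssi — PK (zone_id) and explicit NOT NULL columns excluded).
Total: 5 + 6 + 7 + 4 + 4 = 26.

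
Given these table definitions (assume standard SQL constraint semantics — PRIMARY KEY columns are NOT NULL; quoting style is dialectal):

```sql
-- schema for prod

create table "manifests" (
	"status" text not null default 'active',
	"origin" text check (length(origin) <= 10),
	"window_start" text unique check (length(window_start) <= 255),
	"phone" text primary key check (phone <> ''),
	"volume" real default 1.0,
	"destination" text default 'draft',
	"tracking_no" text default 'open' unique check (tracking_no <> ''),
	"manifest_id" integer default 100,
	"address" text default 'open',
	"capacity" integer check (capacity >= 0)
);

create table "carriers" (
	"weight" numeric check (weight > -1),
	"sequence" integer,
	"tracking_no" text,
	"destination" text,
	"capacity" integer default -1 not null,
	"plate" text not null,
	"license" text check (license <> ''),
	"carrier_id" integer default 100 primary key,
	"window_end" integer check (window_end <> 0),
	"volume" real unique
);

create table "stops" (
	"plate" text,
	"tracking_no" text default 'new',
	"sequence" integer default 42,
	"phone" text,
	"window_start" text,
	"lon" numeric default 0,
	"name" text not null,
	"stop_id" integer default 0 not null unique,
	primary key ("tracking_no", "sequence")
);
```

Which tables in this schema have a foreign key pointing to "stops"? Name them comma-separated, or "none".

No REFERENCES clause anywhere in the schema names stops.

none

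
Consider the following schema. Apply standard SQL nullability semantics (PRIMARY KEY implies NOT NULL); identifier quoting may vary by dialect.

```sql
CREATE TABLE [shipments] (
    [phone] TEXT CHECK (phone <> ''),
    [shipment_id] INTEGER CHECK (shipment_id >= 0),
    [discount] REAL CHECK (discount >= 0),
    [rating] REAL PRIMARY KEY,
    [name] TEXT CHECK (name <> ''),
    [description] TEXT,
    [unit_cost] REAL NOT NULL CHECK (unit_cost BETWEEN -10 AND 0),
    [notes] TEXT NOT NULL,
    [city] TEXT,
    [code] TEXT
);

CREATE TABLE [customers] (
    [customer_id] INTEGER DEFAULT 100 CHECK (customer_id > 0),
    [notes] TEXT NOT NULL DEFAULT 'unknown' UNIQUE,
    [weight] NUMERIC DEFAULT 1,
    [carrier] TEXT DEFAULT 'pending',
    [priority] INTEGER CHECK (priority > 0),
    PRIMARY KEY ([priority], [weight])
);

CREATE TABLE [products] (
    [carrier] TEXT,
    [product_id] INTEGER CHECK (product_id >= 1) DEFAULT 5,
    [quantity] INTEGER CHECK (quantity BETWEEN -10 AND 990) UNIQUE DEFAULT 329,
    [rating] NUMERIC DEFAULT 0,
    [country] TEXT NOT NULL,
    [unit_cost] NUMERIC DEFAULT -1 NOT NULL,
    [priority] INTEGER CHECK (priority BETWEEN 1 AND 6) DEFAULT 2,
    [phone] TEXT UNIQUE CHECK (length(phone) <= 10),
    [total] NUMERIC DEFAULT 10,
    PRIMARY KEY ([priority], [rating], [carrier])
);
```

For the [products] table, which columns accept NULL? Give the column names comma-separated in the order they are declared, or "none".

product_id, quantity, phone, total

- carrier: part of the PRIMARY KEY, which implies NOT NULL → not nullable.
- product_id: CHECK does not forbid NULL (a CHECK constraint passes when its expression is NULL) → nullable.
- quantity: CHECK does not forbid NULL (a CHECK constraint passes when its expression is NULL) → nullable.
- rating: part of the PRIMARY KEY, which implies NOT NULL → not nullable.
- country: declared NOT NULL → not nullable.
- unit_cost: declared NOT NULL → not nullable.
- priority: part of the PRIMARY KEY, which implies NOT NULL → not nullable.
- phone: CHECK does not forbid NULL (a CHECK constraint passes when its expression is NULL) → nullable.
- total: DEFAULT only fills an omitted column; an explicit NULL is still allowed → nullable.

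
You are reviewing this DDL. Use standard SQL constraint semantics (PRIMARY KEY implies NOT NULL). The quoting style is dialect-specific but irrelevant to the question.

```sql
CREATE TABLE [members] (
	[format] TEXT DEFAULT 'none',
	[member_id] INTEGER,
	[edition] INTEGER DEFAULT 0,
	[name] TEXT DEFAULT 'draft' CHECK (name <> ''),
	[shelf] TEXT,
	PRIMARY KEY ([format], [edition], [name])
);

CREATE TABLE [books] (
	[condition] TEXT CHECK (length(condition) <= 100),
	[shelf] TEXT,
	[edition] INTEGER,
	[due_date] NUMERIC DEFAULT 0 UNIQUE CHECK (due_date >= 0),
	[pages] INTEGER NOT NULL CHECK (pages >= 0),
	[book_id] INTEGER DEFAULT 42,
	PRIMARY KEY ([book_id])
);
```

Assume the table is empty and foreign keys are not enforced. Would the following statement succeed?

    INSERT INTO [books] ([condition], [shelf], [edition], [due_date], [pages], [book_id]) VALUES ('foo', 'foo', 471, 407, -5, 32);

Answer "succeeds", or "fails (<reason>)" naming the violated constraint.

fails (CHECK on pages)

The value -5 for pages violates CHECK (pages >= 0).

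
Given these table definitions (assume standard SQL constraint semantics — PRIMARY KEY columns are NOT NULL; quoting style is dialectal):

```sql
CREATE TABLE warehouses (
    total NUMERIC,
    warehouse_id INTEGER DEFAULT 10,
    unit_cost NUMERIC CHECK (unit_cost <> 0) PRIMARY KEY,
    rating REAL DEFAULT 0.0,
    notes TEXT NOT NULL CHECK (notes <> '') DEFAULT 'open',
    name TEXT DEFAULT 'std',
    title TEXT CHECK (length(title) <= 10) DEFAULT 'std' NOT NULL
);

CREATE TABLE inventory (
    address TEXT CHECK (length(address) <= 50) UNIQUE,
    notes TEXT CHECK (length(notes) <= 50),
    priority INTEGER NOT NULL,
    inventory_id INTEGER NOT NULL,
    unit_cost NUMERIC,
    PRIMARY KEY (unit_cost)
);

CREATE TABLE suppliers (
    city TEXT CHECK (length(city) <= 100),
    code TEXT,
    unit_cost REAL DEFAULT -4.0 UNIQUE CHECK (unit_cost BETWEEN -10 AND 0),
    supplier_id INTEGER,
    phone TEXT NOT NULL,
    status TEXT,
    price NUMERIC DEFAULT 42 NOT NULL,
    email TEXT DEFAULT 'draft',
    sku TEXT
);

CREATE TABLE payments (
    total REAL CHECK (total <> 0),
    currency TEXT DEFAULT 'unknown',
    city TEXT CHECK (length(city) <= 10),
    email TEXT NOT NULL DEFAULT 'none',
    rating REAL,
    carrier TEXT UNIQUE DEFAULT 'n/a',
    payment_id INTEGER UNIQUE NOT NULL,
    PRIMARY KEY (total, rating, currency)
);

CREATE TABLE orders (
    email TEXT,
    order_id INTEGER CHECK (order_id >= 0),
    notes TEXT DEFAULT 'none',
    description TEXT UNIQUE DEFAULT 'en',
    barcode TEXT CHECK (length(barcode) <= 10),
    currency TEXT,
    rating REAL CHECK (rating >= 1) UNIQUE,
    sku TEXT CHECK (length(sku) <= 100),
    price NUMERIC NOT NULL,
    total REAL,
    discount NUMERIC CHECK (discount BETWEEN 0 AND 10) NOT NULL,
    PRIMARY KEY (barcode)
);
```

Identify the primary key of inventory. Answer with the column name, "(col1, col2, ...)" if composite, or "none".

unit_cost is declared PRIMARY KEY as a table-level PRIMARY KEY clause.

unit_cost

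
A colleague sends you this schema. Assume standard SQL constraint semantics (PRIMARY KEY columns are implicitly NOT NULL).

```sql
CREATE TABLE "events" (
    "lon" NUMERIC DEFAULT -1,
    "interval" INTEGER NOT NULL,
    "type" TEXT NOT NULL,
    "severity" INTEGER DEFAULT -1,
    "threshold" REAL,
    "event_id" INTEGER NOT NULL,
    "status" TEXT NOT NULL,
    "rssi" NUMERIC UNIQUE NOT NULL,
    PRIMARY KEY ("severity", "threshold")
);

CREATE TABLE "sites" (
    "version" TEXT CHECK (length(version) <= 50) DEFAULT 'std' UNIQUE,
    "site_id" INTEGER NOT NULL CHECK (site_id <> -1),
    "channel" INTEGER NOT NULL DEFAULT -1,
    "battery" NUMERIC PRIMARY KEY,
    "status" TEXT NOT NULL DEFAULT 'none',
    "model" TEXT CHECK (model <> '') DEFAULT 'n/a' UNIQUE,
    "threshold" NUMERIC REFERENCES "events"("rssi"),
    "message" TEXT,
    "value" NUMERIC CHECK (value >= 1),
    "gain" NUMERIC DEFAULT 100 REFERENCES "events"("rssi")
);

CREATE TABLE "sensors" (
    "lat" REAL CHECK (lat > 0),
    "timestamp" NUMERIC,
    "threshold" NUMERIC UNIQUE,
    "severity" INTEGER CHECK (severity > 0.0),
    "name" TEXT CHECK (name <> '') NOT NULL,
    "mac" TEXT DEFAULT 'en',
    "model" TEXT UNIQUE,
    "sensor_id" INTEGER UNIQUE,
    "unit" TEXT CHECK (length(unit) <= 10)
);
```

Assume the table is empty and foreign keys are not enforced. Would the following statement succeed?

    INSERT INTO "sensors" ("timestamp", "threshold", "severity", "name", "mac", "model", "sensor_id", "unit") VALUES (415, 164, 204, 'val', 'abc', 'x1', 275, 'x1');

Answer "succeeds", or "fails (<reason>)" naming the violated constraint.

NOT NULL columns: name is supplied.
CHECK constraints: 204 satisfies (severity > 0.0); 'val' satisfies (name <> ''); 'x1' satisfies (length(unit) <= 10).
No constraint is violated.

succeeds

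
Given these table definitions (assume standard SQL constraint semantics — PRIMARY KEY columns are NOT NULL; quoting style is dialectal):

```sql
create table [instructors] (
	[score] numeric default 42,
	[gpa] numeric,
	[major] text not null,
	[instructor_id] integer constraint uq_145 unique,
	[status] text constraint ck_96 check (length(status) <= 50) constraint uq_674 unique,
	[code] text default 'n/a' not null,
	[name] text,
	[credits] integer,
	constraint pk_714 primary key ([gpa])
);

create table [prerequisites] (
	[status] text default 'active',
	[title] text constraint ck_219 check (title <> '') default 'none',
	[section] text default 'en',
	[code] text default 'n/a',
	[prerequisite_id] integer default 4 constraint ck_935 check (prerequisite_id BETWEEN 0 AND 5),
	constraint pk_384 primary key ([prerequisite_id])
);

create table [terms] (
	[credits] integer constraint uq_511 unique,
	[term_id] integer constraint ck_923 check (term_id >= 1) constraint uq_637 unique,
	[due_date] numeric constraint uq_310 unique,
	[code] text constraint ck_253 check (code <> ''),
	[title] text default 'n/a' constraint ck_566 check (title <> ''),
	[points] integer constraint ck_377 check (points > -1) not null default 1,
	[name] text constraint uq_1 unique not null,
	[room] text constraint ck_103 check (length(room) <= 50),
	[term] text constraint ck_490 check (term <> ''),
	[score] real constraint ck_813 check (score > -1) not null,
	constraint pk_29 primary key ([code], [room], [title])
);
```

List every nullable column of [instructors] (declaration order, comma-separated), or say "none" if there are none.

score, instructor_id, status, name, credits

- score: DEFAULT only fills an omitted column; an explicit NULL is still allowed → nullable.
- gpa: part of the PRIMARY KEY, which implies NOT NULL → not nullable.
- major: declared NOT NULL → not nullable.
- instructor_id: UNIQUE does not imply NOT NULL → nullable.
- status: CHECK does not forbid NULL (a CHECK constraint passes when its expression is NULL) → nullable.
- code: declared NOT NULL → not nullable.
- name: no NOT NULL constraint applies → nullable.
- credits: no NOT NULL constraint applies → nullable.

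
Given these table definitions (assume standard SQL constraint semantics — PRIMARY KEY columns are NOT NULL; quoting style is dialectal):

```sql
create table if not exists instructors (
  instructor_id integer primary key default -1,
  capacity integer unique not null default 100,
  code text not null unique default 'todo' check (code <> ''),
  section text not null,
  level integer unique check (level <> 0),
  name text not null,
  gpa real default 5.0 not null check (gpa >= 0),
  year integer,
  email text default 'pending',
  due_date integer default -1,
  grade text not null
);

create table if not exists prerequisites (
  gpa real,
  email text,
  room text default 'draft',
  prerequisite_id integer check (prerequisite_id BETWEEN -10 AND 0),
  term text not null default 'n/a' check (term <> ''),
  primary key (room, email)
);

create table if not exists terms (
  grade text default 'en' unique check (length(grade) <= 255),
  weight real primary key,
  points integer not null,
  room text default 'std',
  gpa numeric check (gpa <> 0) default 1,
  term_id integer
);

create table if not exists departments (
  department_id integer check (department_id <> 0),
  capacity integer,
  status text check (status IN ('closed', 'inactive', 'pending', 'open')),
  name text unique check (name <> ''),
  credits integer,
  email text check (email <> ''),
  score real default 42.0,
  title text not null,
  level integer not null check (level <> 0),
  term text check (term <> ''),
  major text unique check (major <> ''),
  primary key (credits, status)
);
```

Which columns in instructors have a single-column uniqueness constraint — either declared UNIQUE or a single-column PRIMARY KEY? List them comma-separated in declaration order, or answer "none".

- instructor_id: single-column PRIMARY KEY → unique.
- capacity: declared UNIQUE → unique.
- code: declared UNIQUE → unique.
- section: no UNIQUE or single-column PK constraint.
- level: declared UNIQUE → unique.
- name: no UNIQUE or single-column PK constraint.
- gpa: no UNIQUE or single-column PK constraint.
- year: no UNIQUE or single-column PK constraint.
- email: no UNIQUE or single-column PK constraint.
- due_date: no UNIQUE or single-column PK constraint.
- grade: no UNIQUE or single-column PK constraint.

instructor_id, capacity, code, level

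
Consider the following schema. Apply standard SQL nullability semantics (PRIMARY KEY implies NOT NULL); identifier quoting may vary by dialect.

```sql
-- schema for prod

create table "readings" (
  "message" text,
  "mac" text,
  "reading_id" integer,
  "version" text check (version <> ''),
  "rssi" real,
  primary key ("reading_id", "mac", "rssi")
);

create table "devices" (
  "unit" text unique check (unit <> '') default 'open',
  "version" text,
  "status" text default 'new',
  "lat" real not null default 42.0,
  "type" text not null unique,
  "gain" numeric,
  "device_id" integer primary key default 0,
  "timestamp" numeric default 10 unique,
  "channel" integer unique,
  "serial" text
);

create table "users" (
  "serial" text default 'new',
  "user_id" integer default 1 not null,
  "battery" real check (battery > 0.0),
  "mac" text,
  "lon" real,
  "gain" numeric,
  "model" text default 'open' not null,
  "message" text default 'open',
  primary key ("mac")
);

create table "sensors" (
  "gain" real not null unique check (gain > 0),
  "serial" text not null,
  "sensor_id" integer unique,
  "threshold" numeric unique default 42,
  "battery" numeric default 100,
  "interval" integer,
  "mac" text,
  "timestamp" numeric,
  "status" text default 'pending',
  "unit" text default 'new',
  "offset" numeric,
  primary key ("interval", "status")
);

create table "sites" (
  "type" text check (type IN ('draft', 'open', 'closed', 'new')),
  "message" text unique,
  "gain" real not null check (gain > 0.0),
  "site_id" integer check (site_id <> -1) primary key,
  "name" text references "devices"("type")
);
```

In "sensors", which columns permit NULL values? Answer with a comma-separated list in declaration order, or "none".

- gain: declared NOT NULL → not nullable.
- serial: declared NOT NULL → not nullable.
- sensor_id: UNIQUE does not imply NOT NULL → nullable.
- threshold: UNIQUE does not imply NOT NULL → nullable.
- battery: DEFAULT only fills an omitted column; an explicit NULL is still allowed → nullable.
- interval: part of the PRIMARY KEY, which implies NOT NULL → not nullable.
- mac: no NOT NULL constraint applies → nullable.
- timestamp: no NOT NULL constraint applies → nullable.
- status: part of the PRIMARY KEY, which implies NOT NULL → not nullable.
- unit: DEFAULT only fills an omitted column; an explicit NULL is still allowed → nullable.
- offset: no NOT NULL constraint applies → nullable.

sensor_id, threshold, battery, mac, timestamp, unit, offset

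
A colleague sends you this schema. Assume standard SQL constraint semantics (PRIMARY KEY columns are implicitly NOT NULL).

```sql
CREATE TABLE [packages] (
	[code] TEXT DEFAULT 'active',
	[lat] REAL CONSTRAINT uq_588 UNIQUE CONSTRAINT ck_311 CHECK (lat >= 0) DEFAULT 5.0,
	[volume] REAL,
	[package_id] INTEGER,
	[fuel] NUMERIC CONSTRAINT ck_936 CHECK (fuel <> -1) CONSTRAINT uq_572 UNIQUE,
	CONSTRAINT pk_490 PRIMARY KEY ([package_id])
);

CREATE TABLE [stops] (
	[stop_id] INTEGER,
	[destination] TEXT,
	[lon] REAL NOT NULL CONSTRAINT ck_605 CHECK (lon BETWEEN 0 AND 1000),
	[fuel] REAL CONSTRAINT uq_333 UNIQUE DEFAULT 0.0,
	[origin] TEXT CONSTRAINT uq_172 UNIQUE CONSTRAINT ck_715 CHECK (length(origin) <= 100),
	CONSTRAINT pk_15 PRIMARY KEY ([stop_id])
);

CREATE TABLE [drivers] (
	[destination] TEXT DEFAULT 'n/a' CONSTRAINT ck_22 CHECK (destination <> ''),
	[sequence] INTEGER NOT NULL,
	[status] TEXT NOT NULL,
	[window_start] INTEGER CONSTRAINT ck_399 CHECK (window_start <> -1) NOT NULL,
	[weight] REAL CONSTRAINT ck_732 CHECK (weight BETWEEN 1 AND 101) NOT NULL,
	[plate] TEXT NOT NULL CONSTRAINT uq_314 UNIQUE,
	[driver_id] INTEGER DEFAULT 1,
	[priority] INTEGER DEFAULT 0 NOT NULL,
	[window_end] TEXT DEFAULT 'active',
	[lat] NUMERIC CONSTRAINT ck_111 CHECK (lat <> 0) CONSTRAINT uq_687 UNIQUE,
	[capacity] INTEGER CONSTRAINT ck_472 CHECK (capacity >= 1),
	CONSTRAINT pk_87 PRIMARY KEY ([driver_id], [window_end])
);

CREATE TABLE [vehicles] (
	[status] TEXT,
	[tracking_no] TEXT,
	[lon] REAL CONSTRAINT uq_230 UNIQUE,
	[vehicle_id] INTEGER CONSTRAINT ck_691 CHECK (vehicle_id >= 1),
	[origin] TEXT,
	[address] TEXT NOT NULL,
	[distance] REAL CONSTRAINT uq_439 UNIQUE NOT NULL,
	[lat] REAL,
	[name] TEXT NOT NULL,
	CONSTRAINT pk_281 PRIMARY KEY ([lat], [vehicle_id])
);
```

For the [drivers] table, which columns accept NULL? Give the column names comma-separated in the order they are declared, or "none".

- destination: CHECK does not forbid NULL (a CHECK constraint passes when its expression is NULL) → nullable.
- sequence: declared NOT NULL → not nullable.
- status: declared NOT NULL → not nullable.
- window_start: declared NOT NULL → not nullable.
- weight: declared NOT NULL → not nullable.
- plate: declared NOT NULL → not nullable.
- driver_id: part of the PRIMARY KEY, which implies NOT NULL → not nullable.
- priority: declared NOT NULL → not nullable.
- window_end: part of the PRIMARY KEY, which implies NOT NULL → not nullable.
- lat: CHECK does not forbid NULL (a CHECK constraint passes when its expression is NULL) → nullable.
- capacity: CHECK does not forbid NULL (a CHECK constraint passes when its expression is NULL) → nullable.

destination, lat, capacity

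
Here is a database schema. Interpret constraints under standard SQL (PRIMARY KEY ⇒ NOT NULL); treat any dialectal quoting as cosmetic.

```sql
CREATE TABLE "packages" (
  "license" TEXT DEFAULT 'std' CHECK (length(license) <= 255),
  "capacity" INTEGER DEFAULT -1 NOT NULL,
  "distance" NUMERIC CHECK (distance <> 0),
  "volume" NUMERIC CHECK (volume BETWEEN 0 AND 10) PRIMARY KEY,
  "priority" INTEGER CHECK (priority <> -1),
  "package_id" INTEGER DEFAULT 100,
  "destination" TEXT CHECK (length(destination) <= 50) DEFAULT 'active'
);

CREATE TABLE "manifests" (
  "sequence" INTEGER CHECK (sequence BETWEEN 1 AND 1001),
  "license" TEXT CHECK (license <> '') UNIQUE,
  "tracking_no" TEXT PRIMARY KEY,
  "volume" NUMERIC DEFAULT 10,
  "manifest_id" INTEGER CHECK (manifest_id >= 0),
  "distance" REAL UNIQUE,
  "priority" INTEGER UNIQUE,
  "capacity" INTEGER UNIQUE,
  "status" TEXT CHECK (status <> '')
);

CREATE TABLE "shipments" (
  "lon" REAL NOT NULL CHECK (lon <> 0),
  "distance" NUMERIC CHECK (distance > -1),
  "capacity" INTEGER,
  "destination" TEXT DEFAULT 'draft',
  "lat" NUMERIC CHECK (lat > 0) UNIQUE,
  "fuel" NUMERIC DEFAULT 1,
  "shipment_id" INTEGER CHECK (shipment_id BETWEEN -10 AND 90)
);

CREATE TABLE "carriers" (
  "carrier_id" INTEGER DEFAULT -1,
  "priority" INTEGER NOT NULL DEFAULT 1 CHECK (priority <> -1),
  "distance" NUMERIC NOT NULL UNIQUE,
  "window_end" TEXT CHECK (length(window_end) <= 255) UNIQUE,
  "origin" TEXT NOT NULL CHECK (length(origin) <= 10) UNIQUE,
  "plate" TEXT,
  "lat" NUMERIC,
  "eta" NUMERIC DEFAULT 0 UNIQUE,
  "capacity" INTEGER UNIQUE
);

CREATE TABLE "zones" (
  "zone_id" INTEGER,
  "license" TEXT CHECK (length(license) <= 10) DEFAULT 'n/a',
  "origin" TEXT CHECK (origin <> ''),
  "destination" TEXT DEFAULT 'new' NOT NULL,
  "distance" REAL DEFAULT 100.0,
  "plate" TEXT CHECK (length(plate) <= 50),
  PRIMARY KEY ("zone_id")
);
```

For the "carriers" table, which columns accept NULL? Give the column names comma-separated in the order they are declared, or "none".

carrier_id, window_end, plate, lat, eta, capacity

- carrier_id: DEFAULT only fills an omitted column; an explicit NULL is still allowed → nullable.
- priority: declared NOT NULL → not nullable.
- distance: declared NOT NULL → not nullable.
- window_end: CHECK does not forbid NULL (a CHECK constraint passes when its expression is NULL) → nullable.
- origin: declared NOT NULL → not nullable.
- plate: no NOT NULL constraint applies → nullable.
- lat: no NOT NULL constraint applies → nullable.
- eta: UNIQUE does not imply NOT NULL → nullable.
- capacity: UNIQUE does not imply NOT NULL → nullable.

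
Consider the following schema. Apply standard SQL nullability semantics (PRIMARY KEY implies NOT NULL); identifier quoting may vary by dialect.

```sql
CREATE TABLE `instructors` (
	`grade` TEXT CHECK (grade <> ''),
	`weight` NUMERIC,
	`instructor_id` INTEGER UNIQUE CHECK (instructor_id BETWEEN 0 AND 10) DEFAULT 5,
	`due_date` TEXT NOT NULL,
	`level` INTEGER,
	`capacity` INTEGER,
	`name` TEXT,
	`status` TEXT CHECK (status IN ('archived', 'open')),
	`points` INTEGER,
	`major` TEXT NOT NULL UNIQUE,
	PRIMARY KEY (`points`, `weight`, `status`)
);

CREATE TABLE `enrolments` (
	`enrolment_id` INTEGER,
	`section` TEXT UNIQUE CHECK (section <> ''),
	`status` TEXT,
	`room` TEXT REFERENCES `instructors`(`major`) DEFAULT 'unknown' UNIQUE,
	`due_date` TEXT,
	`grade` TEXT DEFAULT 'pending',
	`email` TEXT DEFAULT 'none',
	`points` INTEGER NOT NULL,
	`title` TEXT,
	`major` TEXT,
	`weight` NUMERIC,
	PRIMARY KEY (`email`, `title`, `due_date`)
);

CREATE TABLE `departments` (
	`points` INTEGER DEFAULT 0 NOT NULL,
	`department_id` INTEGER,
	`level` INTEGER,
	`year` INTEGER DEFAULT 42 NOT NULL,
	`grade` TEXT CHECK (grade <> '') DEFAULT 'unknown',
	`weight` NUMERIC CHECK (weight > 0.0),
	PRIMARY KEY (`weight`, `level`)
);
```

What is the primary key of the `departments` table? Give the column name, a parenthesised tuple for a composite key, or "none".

A table-level PRIMARY KEY clause names 2 columns: weight, level.
This is a composite key — the combination is unique, not each column individually.

(weight, level)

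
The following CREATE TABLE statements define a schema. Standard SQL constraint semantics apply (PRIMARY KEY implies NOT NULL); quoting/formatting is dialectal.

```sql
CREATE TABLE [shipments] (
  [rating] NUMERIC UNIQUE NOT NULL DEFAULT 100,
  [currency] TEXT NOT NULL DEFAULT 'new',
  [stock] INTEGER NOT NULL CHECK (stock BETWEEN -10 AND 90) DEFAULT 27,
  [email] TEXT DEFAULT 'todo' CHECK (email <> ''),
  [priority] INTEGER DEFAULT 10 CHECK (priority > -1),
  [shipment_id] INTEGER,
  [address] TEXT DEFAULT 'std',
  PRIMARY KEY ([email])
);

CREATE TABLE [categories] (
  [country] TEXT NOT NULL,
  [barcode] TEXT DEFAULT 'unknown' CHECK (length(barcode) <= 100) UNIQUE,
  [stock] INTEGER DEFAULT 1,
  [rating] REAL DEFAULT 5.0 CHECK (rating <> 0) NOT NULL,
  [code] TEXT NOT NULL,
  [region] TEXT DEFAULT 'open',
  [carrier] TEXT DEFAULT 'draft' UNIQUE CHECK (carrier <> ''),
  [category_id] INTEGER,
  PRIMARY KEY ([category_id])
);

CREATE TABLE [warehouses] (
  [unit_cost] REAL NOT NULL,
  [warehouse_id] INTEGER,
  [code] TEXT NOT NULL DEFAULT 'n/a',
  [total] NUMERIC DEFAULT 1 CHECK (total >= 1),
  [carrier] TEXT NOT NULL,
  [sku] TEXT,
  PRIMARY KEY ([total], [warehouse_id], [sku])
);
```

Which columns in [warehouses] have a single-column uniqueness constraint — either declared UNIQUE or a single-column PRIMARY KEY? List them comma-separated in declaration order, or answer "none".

none

- unit_cost: no UNIQUE or single-column PK constraint.
- warehouse_id: part of a composite PRIMARY KEY — only the tuple is unique, not this column on its own.
- code: no UNIQUE or single-column PK constraint.
- total: part of a composite PRIMARY KEY — only the tuple is unique, not this column on its own.
- carrier: no UNIQUE or single-column PK constraint.
- sku: part of a composite PRIMARY KEY — only the tuple is unique, not this column on its own.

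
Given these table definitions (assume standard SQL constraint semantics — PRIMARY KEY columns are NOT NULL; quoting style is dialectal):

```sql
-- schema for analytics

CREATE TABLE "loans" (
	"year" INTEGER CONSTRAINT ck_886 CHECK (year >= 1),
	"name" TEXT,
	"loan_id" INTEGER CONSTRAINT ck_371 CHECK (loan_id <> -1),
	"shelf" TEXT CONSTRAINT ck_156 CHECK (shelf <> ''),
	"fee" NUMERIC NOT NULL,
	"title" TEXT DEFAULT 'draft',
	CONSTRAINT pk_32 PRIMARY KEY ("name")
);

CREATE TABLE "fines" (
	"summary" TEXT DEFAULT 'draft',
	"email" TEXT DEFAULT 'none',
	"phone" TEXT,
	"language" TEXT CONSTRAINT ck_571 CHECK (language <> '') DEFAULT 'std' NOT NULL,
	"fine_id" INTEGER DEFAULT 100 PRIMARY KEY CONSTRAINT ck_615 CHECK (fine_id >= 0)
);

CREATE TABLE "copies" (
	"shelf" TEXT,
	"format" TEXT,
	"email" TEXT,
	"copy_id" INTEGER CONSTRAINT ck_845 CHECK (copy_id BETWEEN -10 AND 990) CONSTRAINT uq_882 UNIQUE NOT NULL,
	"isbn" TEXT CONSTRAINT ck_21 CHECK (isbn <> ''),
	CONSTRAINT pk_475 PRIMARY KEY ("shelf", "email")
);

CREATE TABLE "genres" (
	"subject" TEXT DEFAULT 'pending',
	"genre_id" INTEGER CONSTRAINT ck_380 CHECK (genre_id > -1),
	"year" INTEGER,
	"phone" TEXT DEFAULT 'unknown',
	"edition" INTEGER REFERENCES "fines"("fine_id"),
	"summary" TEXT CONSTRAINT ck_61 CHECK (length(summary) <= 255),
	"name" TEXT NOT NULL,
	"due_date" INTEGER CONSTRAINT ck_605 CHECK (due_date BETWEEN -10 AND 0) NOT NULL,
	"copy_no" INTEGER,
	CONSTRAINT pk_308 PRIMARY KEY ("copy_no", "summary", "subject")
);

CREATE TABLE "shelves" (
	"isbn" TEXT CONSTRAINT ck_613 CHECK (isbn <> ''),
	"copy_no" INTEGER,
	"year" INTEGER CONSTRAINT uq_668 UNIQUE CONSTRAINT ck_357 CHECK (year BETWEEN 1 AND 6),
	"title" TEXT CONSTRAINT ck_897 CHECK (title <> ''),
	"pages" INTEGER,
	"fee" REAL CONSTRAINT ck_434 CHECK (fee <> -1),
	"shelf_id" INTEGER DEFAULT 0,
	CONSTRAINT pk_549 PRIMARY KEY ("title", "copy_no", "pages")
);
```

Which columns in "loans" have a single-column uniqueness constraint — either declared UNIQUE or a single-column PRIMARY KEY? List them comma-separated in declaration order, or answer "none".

- year: no UNIQUE or single-column PK constraint.
- name: single-column PRIMARY KEY → unique.
- loan_id: no UNIQUE or single-column PK constraint.
- shelf: no UNIQUE or single-column PK constraint.
- fee: no UNIQUE or single-column PK constraint.
- title: no UNIQUE or single-column PK constraint.

name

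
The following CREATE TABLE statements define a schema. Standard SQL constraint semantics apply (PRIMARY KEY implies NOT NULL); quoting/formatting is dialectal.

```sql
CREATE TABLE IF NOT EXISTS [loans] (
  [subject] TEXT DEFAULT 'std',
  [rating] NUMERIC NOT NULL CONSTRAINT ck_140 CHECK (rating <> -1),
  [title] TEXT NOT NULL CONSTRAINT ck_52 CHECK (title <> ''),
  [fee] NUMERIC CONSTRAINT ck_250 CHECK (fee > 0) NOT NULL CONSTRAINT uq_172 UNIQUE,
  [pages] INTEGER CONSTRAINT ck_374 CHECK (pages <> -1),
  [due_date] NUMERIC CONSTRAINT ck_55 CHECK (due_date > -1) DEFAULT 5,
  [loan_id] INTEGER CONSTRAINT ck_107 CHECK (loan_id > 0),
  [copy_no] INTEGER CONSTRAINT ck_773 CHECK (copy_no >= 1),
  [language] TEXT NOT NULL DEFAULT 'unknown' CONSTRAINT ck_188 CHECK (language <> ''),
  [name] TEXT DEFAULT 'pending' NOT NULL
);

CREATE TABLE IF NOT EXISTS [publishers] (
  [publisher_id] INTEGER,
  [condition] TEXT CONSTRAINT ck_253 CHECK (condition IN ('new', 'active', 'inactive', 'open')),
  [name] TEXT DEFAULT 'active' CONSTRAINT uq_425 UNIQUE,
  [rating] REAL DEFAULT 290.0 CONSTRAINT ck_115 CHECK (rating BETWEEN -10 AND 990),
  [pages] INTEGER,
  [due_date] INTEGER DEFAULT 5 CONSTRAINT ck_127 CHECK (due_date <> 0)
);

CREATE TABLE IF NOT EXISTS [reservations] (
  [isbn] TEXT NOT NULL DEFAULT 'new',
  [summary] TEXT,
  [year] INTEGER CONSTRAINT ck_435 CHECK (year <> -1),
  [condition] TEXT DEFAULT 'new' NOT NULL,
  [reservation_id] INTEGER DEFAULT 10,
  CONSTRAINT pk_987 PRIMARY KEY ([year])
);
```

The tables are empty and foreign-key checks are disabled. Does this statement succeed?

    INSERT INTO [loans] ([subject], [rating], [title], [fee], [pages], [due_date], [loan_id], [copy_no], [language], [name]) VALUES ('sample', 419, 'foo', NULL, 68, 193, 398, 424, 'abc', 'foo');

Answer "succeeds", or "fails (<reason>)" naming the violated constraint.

fee is explicitly set to NULL, but fee is declared NOT NULL.

fails (NOT NULL on fee)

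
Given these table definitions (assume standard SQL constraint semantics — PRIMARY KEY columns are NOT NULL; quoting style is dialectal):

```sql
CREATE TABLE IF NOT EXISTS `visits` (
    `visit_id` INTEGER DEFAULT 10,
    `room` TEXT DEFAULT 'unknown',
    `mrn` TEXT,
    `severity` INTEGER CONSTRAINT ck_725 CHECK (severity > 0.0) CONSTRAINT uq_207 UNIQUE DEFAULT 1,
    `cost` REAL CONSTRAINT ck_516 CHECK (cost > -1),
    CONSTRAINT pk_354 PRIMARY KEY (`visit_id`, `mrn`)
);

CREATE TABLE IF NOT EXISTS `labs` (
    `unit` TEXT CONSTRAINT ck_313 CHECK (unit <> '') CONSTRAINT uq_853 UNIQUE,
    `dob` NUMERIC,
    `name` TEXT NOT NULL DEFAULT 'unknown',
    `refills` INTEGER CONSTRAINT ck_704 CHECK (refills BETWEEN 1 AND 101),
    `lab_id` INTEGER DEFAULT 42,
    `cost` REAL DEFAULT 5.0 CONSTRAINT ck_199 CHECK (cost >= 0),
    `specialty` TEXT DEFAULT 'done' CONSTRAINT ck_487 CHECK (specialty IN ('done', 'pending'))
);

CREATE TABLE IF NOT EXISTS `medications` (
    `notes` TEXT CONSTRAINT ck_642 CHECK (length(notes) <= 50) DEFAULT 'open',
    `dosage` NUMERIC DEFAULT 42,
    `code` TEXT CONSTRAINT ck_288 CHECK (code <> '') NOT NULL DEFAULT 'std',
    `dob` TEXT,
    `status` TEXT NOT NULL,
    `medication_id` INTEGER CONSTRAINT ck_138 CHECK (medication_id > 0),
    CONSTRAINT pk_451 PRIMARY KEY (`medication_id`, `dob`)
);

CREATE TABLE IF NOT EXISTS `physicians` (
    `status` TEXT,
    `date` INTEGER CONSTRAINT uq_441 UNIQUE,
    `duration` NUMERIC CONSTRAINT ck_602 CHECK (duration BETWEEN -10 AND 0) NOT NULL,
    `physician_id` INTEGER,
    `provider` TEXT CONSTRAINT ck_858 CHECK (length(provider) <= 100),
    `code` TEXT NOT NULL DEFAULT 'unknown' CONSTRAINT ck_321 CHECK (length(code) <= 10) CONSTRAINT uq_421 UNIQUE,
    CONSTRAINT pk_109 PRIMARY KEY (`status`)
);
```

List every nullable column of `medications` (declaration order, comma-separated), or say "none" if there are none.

- notes: CHECK does not forbid NULL (a CHECK constraint passes when its expression is NULL) → nullable.
- dosage: DEFAULT only fills an omitted column; an explicit NULL is still allowed → nullable.
- code: declared NOT NULL → not nullable.
- dob: part of the PRIMARY KEY, which implies NOT NULL → not nullable.
- status: declared NOT NULL → not nullable.
- medication_id: part of the PRIMARY KEY, which implies NOT NULL → not nullable.

notes, dosage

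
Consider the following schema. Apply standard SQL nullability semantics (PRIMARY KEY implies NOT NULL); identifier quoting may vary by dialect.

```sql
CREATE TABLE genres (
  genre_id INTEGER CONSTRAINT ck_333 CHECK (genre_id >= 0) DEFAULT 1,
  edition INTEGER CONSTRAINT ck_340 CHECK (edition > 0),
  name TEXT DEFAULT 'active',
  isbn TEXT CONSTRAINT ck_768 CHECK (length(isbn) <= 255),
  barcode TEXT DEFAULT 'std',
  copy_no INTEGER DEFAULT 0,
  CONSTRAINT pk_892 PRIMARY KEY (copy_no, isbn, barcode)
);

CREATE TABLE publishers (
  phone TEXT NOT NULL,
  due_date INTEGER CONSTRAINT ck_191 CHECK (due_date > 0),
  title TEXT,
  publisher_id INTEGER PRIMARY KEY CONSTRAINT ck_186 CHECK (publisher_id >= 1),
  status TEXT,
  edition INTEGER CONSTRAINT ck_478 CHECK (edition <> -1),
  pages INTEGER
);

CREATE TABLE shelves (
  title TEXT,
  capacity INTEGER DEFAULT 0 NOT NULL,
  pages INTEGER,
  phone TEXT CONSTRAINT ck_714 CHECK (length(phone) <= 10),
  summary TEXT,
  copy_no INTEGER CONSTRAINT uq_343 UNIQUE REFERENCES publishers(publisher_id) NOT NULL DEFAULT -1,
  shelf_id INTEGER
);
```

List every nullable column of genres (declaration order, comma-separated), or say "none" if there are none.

- genre_id: CHECK does not forbid NULL (a CHECK constraint passes when its expression is NULL) → nullable.
- edition: CHECK does not forbid NULL (a CHECK constraint passes when its expression is NULL) → nullable.
- name: DEFAULT only fills an omitted column; an explicit NULL is still allowed → nullable.
- isbn: part of the PRIMARY KEY, which implies NOT NULL → not nullable.
- barcode: part of the PRIMARY KEY, which implies NOT NULL → not nullable.
- copy_no: part of the PRIMARY KEY, which implies NOT NULL → not nullable.

genre_id, edition, name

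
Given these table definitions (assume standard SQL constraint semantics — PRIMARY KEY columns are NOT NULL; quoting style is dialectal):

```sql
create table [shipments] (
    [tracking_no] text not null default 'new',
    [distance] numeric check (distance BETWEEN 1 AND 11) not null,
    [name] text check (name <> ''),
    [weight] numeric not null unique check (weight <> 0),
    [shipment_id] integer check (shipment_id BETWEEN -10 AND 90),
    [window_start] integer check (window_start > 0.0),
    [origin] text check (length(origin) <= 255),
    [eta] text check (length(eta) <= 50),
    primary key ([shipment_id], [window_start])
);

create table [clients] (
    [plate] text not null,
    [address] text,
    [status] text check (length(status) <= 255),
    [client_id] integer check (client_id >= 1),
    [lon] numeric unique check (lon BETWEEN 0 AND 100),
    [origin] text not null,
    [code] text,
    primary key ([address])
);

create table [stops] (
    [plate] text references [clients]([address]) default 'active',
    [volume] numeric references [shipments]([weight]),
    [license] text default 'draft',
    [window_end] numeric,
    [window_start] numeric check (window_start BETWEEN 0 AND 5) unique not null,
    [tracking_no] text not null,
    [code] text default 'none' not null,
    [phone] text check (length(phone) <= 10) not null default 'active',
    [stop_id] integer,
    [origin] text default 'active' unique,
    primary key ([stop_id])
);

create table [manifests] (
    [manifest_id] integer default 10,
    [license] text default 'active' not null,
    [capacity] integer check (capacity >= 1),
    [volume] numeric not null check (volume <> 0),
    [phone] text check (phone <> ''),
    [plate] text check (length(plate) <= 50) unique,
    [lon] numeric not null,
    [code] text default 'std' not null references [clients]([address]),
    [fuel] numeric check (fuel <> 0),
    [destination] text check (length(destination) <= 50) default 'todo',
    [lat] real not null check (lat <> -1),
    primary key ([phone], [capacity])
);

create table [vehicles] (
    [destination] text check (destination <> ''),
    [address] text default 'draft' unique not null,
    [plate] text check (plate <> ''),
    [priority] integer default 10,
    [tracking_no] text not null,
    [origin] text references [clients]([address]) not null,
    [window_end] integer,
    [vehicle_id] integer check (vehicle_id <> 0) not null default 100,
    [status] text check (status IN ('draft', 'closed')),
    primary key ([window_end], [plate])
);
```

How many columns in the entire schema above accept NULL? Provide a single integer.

shipments: 3 nullable (name, origin, eta — PK (shipment_id, window_start) and explicit NOT NULL columns excluded).
clients: 4 nullable (status, client_id, lon, code — PK (address) and explicit NOT NULL columns excluded).
stops: 5 nullable (plate, volume, license, window_end, origin — PK (stop_id) and explicit NOT NULL columns excluded).
manifests: 4 nullable (manifest_id, plate, fuel, destination — PK (phone, capacity) and explicit NOT NULL columns excluded).
vehicles: 3 nullable (destination, priority, status — PK (window_end, plate) and explicit NOT NULL columns excluded).
Total: 3 + 4 + 5 + 4 + 3 = 19.

19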